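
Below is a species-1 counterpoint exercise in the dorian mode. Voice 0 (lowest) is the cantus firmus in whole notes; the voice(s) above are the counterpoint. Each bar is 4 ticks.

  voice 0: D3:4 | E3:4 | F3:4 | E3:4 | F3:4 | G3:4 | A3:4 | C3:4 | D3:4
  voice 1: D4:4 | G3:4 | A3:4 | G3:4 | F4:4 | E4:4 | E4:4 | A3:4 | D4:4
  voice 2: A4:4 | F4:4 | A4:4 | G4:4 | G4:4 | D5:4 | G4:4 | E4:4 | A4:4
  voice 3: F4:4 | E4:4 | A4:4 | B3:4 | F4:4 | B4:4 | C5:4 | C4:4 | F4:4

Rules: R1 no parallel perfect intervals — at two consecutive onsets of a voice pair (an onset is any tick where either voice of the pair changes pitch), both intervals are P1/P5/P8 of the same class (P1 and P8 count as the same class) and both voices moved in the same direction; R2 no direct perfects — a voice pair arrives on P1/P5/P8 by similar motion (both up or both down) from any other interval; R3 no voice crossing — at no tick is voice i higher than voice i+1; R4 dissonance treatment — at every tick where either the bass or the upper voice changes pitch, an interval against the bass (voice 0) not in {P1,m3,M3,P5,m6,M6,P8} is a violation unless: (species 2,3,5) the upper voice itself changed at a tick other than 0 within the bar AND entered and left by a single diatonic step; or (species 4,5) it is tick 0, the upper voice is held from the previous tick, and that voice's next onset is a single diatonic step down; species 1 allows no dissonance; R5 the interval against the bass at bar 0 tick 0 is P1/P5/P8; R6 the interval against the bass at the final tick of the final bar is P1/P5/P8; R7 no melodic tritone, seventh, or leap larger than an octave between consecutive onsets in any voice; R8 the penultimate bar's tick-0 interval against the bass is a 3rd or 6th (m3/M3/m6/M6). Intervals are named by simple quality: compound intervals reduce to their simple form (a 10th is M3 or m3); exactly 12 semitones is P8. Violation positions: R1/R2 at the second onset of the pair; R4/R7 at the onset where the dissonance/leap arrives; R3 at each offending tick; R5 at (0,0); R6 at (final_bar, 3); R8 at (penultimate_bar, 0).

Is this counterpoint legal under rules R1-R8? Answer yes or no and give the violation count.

bar 0: v0=D3 v1=D4 v2=A4 v3=F4 (m3)
bar 1: v0=E3 v1=G3 v2=F4 v3=E4 (P8)
bar 2: v0=F3 v1=A3 v2=A4 v3=A4 (M3)
bar 3: v0=E3 v1=G3 v2=G4 v3=B3 (P5)
bar 4: v0=F3 v1=F4 v2=G4 v3=F4 (P8)
bar 5: v0=G3 v1=E4 v2=D5 v3=B4 (M3)
bar 6: v0=A3 v1=E4 v2=G4 v3=C5 (m3)
bar 7: v0=C3 v1=A3 v2=E4 v3=C4 (P8)
bar 8: v0=D3 v1=D4 v2=A4 v3=F4 (m3)
  R3 @ bar0.0: A4 above F4
  R5 @ bar0.0: opens on m3
  R3 @ bar0.1: A4 above F4
  R3 @ bar0.2: A4 above F4
  R3 @ bar0.3: A4 above F4
  R3 @ bar1.0: F4 above E4
  R4 @ bar1.0: E3/F4 m2 untreated
  R3 @ bar1.1: F4 above E4
  R3 @ bar1.2: F4 above E4
  R3 @ bar1.3: F4 above E4
  R2 @ bar2.0: G3/F4 m7 -> A3/A4 P8 similar
  R2 @ bar2.0: G3/E4 M6 -> A3/A4 P8 similar
  R2 @ bar2.0: F4/E4 m2 -> A4/A4 P1 similar
  R1 @ bar3.0: A3/A4 P8 -> G3/G4 P8 similar
  R2 @ bar3.0: F3/A4 M3 -> E3/B3 P5 similar
  R3 @ bar3.0: G4 above B3
  R7 @ bar3.0: A4->B3 leap 10st
  R3 @ bar3.1: G4 above B3
  R3 @ bar3.2: G4 above B3
  R3 @ bar3.3: G4 above B3
  R2 @ bar4.0: E3/G3 m3 -> F3/F4 P8 similar
  R2 @ bar4.0: E3/B3 P5 -> F3/F4 P8 similar
  R2 @ bar4.0: G3/B3 M3 -> F4/F4 P1 similar
  R3 @ bar4.0: G4 above F4
  R4 @ bar4.0: F3/G4 M2 untreated
  R7 @ bar4.0: G3->F4 leap 10st
  R7 @ bar4.0: B3->F4 leap 6st
  R3 @ bar4.1: G4 above F4
  R3 @ bar4.2: G4 above F4
  R3 @ bar4.3: G4 above F4
  R2 @ bar5.0: F3/G4 M2 -> G3/D5 P5 similar
  R3 @ bar5.0: D5 above B4
  R7 @ bar5.0: F4->B4 leap 6st
  R3 @ bar5.1: D5 above B4
  R3 @ bar5.2: D5 above B4
  R3 @ bar5.3: D5 above B4
  R4 @ bar6.0: A3/G4 m7 untreated
  R2 @ bar7.0: A3/C5 m3 -> C3/C4 P8 similar
  R2 @ bar7.0: E4/G4 m3 -> A3/E4 P5 similar
  R3 @ bar7.0: E4 above C4
  R8 @ bar7.0: penult P8 not 3rd/6th
  R3 @ bar7.1: E4 above C4
  R3 @ bar7.2: E4 above C4
  R3 @ bar7.3: E4 above C4
  R1 @ bar8.0: A3/E4 P5 -> D4/A4 P5 similar
  R2 @ bar8.0: C3/A3 M6 -> D3/D4 P8 similar
  R2 @ bar8.0: C3/E4 M3 -> D3/A4 P5 similar
  R3 @ bar8.0: A4 above F4
  R3 @ bar8.1: A4 above F4
  R3 @ bar8.2: A4 above F4
  R3 @ bar8.3: A4 above F4
  R6 @ bar8.3: closes on m3

No (52 violations)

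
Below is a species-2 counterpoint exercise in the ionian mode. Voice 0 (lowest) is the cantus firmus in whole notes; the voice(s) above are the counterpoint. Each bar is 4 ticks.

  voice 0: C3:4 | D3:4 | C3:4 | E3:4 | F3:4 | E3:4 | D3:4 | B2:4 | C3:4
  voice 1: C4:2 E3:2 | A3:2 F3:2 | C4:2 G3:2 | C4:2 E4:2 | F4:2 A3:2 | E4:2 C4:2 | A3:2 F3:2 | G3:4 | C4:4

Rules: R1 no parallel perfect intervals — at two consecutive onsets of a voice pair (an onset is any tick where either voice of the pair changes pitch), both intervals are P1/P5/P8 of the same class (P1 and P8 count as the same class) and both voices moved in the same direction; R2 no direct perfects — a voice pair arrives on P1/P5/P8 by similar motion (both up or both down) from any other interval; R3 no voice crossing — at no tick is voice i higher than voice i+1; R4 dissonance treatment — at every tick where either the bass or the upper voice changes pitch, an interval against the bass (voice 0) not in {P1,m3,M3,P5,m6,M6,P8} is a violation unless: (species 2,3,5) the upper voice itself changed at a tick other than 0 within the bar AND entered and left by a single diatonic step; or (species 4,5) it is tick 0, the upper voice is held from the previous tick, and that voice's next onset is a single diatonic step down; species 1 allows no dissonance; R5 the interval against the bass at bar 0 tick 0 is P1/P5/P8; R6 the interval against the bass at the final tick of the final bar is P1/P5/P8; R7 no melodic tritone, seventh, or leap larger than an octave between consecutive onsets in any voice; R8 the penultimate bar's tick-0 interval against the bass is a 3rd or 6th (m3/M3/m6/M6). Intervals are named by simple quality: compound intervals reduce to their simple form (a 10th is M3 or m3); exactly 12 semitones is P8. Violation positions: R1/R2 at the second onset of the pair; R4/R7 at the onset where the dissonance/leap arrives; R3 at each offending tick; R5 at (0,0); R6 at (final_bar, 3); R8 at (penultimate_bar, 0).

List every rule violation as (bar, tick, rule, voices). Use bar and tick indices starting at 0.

bar 0: v0=C3 v1=C4 downbeat P8
bar 1: v0=D3 v1=A3 downbeat P5
bar 2: v0=C3 v1=C4 downbeat P8
bar 3: v0=E3 v1=C4 downbeat m6
bar 4: v0=F3 v1=F4 downbeat P8
bar 5: v0=E3 v1=E4 downbeat P8
bar 6: v0=D3 v1=A3 downbeat P5
bar 7: v0=B2 v1=G3 downbeat m6
bar 8: v0=C3 v1=C4 downbeat P8
  -> R2 @ bar 1 tick 0 v(0, 1): C3/E3 M3 -> D3/A3 P5 similar
  -> R1 @ bar 4 tick 0 v(0, 1): E3/E4 P8 -> F3/F4 P8 similar
  -> R2 @ bar 6 tick 0 v(0, 1): E3/C4 m6 -> D3/A3 P5 similar
  -> R2 @ bar 8 tick 0 v(0, 1): B2/G3 m6 -> C3/C4 P8 similar

(1, 0, R2, (0, 1))
(4, 0, R1, (0, 1))
(6, 0, R2, (0, 1))
(8, 0, R2, (0, 1))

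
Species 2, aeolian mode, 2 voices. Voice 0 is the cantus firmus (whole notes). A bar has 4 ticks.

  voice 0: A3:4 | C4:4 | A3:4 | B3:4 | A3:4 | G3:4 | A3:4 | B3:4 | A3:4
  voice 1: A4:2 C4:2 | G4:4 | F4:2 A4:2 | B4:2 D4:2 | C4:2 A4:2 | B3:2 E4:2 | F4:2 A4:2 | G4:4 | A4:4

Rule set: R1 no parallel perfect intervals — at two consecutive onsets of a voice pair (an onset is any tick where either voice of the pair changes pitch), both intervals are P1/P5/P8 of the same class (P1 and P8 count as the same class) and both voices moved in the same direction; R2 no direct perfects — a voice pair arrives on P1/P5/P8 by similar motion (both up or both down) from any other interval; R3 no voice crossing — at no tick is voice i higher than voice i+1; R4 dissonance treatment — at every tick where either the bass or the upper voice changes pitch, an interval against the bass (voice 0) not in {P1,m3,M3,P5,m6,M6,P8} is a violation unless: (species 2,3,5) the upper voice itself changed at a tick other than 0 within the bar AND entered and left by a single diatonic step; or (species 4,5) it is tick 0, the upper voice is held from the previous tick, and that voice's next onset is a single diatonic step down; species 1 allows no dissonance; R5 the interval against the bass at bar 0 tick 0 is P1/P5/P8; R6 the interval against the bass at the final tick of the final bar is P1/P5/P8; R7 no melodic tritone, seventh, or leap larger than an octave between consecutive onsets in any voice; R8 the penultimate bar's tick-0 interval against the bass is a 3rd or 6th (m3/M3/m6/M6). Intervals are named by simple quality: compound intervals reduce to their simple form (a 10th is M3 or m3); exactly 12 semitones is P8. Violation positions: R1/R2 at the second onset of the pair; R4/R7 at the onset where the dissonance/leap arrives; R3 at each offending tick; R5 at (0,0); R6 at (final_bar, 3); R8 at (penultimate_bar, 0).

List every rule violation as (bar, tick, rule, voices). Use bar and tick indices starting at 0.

bar 0: v0=A3 v1=A4 downbeat P8
bar 1: v0=C4 v1=G4 downbeat P5
bar 2: v0=A3 v1=F4 downbeat m6
bar 3: v0=B3 v1=B4 downbeat P8
bar 4: v0=A3 v1=C4 downbeat m3
bar 5: v0=G3 v1=B3 downbeat M3
bar 6: v0=A3 v1=F4 downbeat m6
bar 7: v0=B3 v1=G4 downbeat m6
bar 8: v0=A3 v1=A4 downbeat P8
  -> R2 @ bar 1 tick 0 v(0, 1): A3/C4 m3 -> C4/G4 P5 similar
  -> R1 @ bar 3 tick 0 v(0, 1): A3/A4 P8 -> B3/B4 P8 similar
  -> R7 @ bar 5 tick 0 v(1,): A4->B3 leap 10st

(1, 0, R2, (0, 1))
(3, 0, R1, (0, 1))
(5, 0, R7, (1,))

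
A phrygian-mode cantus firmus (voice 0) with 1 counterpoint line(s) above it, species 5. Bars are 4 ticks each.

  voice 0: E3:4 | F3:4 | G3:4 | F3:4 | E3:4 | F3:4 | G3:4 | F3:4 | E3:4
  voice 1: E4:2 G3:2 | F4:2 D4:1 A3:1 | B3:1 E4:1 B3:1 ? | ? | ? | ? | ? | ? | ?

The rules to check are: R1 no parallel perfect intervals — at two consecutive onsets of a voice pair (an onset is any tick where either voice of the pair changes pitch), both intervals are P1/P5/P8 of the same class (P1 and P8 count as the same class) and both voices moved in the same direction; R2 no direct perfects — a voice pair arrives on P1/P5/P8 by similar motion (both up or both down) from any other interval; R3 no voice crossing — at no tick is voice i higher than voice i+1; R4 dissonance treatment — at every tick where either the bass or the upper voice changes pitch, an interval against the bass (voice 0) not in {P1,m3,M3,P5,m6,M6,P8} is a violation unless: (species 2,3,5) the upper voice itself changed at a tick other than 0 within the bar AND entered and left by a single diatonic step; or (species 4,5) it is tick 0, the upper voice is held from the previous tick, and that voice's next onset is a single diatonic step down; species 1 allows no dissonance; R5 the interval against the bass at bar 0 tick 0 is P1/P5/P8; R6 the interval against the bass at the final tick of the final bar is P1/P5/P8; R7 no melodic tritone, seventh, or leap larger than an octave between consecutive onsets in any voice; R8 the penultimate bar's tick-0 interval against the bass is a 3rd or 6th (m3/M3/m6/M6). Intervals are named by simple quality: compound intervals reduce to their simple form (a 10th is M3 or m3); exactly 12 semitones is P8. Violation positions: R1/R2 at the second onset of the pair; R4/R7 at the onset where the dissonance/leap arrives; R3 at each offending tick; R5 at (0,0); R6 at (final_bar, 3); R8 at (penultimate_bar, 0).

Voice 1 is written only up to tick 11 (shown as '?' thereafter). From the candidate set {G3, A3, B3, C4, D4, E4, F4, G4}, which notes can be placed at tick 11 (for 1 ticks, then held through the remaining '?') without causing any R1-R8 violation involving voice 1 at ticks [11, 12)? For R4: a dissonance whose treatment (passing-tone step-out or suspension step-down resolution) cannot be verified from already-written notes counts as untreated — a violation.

{B3, D4, E4, G3, G4}

G3: legal
A3: violates R4
B3: legal
C4: violates R4
D4: legal
E4: legal
F4: violates R4,R7
G4: legal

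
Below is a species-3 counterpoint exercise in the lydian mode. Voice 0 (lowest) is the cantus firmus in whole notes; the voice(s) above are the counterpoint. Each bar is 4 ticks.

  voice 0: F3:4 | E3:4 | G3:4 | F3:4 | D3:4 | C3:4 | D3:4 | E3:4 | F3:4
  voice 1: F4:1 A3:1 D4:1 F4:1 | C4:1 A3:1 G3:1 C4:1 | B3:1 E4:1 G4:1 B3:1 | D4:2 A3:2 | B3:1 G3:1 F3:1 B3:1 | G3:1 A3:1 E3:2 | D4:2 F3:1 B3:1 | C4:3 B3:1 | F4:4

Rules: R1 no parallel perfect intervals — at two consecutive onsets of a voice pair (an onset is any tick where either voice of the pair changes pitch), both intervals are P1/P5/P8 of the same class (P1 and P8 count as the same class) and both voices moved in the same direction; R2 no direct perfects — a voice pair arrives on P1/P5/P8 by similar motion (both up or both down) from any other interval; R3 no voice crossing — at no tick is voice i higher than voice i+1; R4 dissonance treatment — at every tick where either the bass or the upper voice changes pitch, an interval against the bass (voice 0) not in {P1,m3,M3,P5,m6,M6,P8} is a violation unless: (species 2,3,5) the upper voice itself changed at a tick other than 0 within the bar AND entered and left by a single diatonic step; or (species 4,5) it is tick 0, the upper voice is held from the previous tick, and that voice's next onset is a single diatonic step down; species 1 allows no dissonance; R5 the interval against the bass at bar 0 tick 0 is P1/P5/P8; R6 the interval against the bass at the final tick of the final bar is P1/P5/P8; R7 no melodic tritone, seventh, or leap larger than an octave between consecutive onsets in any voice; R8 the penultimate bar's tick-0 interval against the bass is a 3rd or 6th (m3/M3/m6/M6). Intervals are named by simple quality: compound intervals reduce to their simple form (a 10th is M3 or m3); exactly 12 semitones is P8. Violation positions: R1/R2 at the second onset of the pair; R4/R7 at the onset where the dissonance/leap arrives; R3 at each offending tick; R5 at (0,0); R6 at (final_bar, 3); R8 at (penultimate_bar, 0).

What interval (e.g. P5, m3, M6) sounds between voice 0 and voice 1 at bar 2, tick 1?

M6

voice 0=G3 voice 1=E4 -> M6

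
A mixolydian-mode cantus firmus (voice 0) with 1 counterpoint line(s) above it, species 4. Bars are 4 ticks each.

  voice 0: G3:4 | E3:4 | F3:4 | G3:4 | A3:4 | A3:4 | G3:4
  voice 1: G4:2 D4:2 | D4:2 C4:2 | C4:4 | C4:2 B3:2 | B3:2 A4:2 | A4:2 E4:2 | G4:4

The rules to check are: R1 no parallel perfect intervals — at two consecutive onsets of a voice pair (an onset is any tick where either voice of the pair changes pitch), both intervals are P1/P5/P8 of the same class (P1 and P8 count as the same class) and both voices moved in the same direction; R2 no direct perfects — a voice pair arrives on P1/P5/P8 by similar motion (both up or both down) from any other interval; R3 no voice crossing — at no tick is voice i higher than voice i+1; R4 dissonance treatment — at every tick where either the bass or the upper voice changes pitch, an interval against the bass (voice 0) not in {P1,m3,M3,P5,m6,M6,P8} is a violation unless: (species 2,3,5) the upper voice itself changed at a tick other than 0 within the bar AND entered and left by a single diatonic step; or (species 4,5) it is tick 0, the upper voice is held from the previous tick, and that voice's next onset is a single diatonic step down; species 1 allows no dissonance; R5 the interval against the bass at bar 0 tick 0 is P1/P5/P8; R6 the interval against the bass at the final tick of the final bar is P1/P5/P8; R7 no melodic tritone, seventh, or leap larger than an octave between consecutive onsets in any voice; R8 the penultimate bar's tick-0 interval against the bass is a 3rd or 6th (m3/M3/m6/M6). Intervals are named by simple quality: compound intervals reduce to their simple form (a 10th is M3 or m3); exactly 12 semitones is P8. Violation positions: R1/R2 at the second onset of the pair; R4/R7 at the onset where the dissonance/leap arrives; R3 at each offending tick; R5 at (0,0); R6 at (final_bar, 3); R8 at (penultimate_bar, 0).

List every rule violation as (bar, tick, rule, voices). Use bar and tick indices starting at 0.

(4, 0, R4, (0, 1))
(4, 2, R7, (1,))
(5, 0, R8, (0, 1))

bar 0: v0=G3 v1=G4 downbeat P8
bar 1: v0=E3 v1=D4 downbeat m7
bar 2: v0=F3 v1=C4 downbeat P5
bar 3: v0=G3 v1=C4 downbeat P4
bar 4: v0=A3 v1=B3 downbeat M2
bar 5: v0=A3 v1=A4 downbeat P8
bar 6: v0=G3 v1=G4 downbeat P8
  -> R4 @ bar 4 tick 0 v(0, 1): A3/B3 M2 untreated
  -> R7 @ bar 4 tick 2 v(1,): B3->A4 leap 10st
  -> R8 @ bar 5 tick 0 v(0, 1): penult P8 not 3rd/6th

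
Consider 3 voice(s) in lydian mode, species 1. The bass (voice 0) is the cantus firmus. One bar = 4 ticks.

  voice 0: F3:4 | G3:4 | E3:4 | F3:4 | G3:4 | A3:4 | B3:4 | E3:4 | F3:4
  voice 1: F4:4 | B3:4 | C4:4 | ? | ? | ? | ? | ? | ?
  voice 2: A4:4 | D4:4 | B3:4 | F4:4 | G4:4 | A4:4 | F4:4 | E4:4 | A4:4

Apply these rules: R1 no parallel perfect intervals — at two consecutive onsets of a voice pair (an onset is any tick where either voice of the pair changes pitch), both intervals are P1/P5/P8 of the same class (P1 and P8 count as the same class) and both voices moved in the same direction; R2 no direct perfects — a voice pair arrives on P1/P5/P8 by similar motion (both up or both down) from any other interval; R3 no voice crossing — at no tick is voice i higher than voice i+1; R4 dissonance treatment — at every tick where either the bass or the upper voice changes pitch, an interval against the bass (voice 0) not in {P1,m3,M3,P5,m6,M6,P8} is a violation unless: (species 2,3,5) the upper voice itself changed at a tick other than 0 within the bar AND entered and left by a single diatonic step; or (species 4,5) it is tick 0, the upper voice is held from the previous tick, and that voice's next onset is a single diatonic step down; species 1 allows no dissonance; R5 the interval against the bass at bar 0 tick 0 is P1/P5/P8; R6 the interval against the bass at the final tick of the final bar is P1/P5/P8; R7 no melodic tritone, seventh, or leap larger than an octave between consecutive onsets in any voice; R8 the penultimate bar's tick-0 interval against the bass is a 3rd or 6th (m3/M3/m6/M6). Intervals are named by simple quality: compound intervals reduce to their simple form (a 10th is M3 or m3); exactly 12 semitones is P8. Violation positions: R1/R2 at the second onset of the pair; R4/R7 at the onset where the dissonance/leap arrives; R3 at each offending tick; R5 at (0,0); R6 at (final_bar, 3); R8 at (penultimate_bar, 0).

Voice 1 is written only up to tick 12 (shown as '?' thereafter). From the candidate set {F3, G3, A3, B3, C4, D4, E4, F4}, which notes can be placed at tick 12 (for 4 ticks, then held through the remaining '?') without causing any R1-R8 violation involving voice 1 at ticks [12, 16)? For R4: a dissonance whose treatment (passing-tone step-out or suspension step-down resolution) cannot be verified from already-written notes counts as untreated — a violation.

F3: legal
G3: violates R4
A3: legal
B3: violates R4
C4: legal
D4: legal
E4: violates R4
F4: violates R2

{A3, C4, D4, F3}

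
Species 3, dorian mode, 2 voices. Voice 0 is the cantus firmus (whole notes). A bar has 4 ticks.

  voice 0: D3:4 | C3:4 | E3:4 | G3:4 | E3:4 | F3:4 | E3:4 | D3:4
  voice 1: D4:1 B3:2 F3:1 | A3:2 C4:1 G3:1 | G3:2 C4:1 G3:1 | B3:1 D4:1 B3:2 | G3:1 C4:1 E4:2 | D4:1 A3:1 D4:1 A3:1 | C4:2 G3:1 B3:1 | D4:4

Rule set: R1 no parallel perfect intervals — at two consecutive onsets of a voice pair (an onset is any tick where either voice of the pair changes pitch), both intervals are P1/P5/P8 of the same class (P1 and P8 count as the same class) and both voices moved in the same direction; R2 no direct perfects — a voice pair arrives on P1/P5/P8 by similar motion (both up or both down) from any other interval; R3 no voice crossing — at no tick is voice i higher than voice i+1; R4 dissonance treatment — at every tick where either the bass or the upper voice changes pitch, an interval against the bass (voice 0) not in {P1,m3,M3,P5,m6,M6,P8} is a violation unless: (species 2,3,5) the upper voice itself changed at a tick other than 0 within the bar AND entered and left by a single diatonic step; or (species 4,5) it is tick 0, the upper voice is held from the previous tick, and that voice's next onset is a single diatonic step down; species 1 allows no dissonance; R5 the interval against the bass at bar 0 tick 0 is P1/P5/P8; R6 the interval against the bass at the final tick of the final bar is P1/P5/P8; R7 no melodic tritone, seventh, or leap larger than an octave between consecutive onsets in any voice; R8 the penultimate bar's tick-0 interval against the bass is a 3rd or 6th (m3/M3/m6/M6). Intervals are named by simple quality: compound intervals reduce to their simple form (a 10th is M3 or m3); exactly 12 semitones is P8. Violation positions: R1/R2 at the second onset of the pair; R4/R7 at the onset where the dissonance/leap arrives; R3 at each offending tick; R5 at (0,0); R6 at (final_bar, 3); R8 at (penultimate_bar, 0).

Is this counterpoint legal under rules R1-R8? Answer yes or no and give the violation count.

No (1 violations)

bar 0: v0=D3 v1=D4 (P8)
bar 1: v0=C3 v1=A3 (M6)
bar 2: v0=E3 v1=G3 (m3)
bar 3: v0=G3 v1=B3 (M3)
bar 4: v0=E3 v1=G3 (m3)
bar 5: v0=F3 v1=D4 (M6)
bar 6: v0=E3 v1=C4 (m6)
bar 7: v0=D3 v1=D4 (P8)
  R7 @ bar0.3: B3->F3 leap 6st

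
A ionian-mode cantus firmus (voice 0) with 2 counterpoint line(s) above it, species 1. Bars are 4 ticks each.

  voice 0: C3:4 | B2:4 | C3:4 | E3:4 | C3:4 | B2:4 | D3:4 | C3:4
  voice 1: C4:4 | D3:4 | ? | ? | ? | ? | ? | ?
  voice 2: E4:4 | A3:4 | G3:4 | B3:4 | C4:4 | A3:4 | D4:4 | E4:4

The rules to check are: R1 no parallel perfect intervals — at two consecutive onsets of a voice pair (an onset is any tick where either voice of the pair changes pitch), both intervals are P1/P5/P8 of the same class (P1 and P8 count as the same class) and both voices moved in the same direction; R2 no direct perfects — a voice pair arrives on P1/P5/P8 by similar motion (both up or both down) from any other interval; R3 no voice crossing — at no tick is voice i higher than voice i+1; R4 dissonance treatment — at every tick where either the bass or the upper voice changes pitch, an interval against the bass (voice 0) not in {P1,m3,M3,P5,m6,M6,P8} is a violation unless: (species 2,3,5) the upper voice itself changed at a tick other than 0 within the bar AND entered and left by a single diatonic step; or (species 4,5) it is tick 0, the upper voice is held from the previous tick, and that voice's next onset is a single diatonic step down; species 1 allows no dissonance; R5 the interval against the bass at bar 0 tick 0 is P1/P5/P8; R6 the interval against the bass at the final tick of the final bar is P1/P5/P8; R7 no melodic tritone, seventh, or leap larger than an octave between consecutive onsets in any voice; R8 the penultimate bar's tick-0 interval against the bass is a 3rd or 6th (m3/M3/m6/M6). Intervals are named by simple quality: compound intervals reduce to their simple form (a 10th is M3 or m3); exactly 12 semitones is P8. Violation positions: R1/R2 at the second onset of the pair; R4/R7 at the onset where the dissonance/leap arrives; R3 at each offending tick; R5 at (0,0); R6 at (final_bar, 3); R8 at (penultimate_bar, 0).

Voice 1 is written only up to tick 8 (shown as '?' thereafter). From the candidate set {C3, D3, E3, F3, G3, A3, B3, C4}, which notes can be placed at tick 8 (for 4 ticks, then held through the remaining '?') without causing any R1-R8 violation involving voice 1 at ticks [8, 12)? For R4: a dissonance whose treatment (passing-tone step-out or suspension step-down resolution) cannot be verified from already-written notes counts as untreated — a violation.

{E3}

C3: violates R1
D3: violates R4
E3: legal
F3: violates R4
G3: violates R2
A3: violates R3
B3: violates R3,R4
C4: violates R2,R3,R7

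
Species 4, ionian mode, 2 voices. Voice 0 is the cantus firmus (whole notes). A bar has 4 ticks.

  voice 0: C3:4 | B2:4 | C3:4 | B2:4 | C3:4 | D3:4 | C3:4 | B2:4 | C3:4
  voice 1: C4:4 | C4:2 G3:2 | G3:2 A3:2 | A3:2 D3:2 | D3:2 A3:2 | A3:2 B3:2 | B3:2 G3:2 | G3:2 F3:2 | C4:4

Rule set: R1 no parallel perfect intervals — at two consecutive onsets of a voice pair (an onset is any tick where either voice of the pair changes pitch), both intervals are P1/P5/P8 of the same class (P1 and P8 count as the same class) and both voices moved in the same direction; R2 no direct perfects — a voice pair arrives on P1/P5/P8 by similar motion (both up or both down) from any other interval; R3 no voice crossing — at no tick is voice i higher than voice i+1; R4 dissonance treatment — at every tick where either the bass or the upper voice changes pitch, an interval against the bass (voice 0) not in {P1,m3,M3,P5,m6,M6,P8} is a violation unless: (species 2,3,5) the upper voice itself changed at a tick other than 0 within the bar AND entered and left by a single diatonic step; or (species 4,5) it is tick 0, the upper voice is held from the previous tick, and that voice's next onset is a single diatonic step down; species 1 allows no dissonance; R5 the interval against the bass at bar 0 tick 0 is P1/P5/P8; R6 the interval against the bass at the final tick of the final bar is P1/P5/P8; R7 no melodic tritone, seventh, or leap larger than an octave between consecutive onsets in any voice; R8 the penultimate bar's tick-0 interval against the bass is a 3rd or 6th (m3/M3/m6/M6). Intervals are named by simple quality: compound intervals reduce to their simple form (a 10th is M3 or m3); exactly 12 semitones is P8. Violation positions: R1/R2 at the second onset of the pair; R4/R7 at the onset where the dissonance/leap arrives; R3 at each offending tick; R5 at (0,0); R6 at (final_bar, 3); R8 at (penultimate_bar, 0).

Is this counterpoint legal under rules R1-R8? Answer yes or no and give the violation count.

No (6 violations)

bar 0: v0=C3 v1=C4 (P8)
bar 1: v0=B2 v1=C4 (m2)
bar 2: v0=C3 v1=G3 (P5)
bar 3: v0=B2 v1=A3 (m7)
bar 4: v0=C3 v1=D3 (M2)
bar 5: v0=D3 v1=A3 (P5)
bar 6: v0=C3 v1=B3 (M7)
bar 7: v0=B2 v1=G3 (m6)
bar 8: v0=C3 v1=C4 (P8)
  R4 @ bar1.0: B2/C4 m2 untreated
  R4 @ bar3.0: B2/A3 m7 untreated
  R4 @ bar4.0: C3/D3 M2 untreated
  R4 @ bar6.0: C3/B3 M7 untreated
  R4 @ bar7.2: B2/F3 TT untreated
  R2 @ bar8.0: B2/F3 TT -> C3/C4 P8 similar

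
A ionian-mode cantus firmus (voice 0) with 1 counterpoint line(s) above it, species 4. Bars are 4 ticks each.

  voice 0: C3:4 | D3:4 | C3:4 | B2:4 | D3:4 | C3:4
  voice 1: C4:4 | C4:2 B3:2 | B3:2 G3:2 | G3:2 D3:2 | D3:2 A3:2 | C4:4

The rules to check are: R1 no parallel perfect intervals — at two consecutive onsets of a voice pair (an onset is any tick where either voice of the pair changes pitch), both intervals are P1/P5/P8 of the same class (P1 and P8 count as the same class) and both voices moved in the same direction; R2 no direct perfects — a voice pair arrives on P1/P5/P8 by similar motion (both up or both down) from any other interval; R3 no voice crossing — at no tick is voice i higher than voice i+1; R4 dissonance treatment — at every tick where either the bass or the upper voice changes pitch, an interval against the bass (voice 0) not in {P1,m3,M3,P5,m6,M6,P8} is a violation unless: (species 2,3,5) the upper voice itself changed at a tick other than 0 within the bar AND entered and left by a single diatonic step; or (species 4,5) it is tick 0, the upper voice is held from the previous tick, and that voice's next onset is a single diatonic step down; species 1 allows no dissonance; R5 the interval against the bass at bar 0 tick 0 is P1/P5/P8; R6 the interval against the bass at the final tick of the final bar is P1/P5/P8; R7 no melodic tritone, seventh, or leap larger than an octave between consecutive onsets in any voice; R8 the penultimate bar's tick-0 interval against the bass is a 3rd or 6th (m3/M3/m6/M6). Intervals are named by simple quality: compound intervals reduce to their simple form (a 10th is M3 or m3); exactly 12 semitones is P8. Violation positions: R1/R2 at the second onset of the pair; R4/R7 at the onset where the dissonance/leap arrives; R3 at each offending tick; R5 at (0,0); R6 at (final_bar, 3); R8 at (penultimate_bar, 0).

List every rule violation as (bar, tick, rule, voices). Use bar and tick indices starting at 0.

bar 0: v0=C3 v1=C4 downbeat P8
bar 1: v0=D3 v1=C4 downbeat m7
bar 2: v0=C3 v1=B3 downbeat M7
bar 3: v0=B2 v1=G3 downbeat m6
bar 4: v0=D3 v1=D3 downbeat P1
bar 5: v0=C3 v1=C4 downbeat P8
  -> R4 @ bar 2 tick 0 v(0, 1): C3/B3 M7 untreated
  -> R8 @ bar 4 tick 0 v(0, 1): penult P1 not 3rd/6th

(2, 0, R4, (0, 1))
(4, 0, R8, (0, 1))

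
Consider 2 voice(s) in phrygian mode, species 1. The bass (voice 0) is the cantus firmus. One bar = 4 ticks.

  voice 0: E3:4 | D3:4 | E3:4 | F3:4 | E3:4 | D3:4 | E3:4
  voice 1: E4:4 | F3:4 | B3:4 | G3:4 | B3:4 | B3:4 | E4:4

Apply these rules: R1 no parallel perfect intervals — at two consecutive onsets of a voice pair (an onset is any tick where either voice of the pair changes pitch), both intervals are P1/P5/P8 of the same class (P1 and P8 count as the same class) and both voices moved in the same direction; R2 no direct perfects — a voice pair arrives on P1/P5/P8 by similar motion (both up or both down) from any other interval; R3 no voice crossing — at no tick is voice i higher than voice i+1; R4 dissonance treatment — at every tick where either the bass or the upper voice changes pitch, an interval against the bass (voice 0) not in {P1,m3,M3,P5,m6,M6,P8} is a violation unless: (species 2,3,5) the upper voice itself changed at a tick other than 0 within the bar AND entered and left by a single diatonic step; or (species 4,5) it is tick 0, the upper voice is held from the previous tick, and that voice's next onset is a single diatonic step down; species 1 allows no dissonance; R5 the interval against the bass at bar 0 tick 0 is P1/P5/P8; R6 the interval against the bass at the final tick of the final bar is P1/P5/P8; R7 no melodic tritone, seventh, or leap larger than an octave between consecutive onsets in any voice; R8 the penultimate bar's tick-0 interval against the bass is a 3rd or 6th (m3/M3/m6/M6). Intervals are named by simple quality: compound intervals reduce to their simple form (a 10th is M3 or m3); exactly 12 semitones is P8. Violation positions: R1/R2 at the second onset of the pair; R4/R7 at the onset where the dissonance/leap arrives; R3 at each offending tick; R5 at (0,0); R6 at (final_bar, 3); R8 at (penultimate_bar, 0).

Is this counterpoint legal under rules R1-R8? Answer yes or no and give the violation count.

No (5 violations)

bar 0: v0=E3 v1=E4 (P8)
bar 1: v0=D3 v1=F3 (m3)
bar 2: v0=E3 v1=B3 (P5)
bar 3: v0=F3 v1=G3 (M2)
bar 4: v0=E3 v1=B3 (P5)
bar 5: v0=D3 v1=B3 (M6)
bar 6: v0=E3 v1=E4 (P8)
  R7 @ bar1.0: E4->F3 leap 11st
  R2 @ bar2.0: D3/F3 m3 -> E3/B3 P5 similar
  R7 @ bar2.0: F3->B3 leap 6st
  R4 @ bar3.0: F3/G3 M2 untreated
  R2 @ bar6.0: D3/B3 M6 -> E3/E4 P8 similar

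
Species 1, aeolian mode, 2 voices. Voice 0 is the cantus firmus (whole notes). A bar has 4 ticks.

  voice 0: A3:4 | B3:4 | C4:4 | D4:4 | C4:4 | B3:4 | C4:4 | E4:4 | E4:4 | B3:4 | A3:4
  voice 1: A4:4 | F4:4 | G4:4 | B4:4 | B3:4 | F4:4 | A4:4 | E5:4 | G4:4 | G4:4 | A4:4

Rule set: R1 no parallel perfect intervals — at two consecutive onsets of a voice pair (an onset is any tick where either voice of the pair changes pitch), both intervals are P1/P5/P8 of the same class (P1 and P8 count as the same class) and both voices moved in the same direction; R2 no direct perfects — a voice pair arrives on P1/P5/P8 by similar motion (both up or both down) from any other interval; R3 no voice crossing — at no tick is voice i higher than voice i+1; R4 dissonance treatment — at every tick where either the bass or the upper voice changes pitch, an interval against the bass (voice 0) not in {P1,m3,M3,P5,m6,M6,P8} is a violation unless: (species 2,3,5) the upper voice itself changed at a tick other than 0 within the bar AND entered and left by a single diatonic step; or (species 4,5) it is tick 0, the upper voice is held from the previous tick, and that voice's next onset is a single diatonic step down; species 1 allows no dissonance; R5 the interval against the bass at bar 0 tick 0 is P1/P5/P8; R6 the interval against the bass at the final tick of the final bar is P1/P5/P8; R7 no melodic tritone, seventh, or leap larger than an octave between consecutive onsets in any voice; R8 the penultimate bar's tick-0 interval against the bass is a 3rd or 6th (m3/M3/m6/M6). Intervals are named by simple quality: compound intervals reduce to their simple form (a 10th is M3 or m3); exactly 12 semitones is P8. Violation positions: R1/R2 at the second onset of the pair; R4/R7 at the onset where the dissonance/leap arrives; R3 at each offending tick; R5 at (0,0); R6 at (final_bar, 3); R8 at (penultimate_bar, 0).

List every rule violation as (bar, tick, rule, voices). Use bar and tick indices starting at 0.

bar 0: v0=A3 v1=A4 downbeat P8
bar 1: v0=B3 v1=F4 downbeat TT
bar 2: v0=C4 v1=G4 downbeat P5
bar 3: v0=D4 v1=B4 downbeat M6
bar 4: v0=C4 v1=B3 downbeat m2
bar 5: v0=B3 v1=F4 downbeat TT
bar 6: v0=C4 v1=A4 downbeat M6
bar 7: v0=E4 v1=E5 downbeat P8
bar 8: v0=E4 v1=G4 downbeat m3
bar 9: v0=B3 v1=G4 downbeat m6
bar 10: v0=A3 v1=A4 downbeat P8
  -> R4 @ bar 1 tick 0 v(0, 1): B3/F4 TT untreated
  -> R2 @ bar 2 tick 0 v(0, 1): B3/F4 TT -> C4/G4 P5 similar
  -> R3 @ bar 4 tick 0 v(0, 1): C4 above B3
  -> R4 @ bar 4 tick 0 v(0, 1): C4/B3 m2 untreated
  -> R3 @ bar 4 tick 1 v(0, 1): C4 above B3
  -> R3 @ bar 4 tick 2 v(0, 1): C4 above B3
  -> R3 @ bar 4 tick 3 v(0, 1): C4 above B3
  -> R4 @ bar 5 tick 0 v(0, 1): B3/F4 TT untreated
  -> R7 @ bar 5 tick 0 v(1,): B3->F4 leap 6st
  -> R2 @ bar 7 tick 0 v(0, 1): C4/A4 M6 -> E4/E5 P8 similar

(1, 0, R4, (0, 1))
(2, 0, R2, (0, 1))
(4, 0, R3, (0, 1))
(4, 0, R4, (0, 1))
(4, 1, R3, (0, 1))
(4, 2, R3, (0, 1))
(4, 3, R3, (0, 1))
(5, 0, R4, (0, 1))
(5, 0, R7, (1,))
(7, 0, R2, (0, 1))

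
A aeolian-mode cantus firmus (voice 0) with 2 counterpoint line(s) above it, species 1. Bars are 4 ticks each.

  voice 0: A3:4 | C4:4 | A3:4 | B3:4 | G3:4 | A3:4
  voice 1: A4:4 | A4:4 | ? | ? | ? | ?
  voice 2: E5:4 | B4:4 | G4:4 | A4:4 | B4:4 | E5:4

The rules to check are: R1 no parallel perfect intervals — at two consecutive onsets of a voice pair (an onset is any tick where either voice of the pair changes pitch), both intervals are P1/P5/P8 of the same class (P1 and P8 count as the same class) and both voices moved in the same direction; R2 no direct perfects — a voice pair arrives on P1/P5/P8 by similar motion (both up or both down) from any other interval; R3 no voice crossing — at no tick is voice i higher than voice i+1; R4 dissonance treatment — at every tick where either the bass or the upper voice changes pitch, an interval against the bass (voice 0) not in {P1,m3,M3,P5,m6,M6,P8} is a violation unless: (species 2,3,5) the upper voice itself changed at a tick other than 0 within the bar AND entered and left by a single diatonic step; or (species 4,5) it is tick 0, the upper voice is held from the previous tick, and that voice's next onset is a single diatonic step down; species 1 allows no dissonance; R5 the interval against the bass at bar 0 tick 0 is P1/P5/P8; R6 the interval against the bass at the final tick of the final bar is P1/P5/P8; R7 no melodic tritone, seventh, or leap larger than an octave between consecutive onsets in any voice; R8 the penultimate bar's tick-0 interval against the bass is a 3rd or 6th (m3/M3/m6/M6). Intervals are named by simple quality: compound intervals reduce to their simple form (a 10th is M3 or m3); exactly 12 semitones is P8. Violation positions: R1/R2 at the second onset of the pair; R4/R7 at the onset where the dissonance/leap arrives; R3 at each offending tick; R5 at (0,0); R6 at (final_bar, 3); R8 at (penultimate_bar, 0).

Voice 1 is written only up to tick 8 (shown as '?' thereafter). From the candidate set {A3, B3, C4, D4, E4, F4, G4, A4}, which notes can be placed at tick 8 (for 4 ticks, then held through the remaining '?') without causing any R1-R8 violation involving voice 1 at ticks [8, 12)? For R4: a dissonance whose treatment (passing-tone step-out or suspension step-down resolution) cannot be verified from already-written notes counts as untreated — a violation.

A3: violates R2
B3: violates R4,R7
C4: violates R2
D4: violates R4
E4: violates R2
F4: legal
G4: violates R2,R4
A4: violates R3

{F4}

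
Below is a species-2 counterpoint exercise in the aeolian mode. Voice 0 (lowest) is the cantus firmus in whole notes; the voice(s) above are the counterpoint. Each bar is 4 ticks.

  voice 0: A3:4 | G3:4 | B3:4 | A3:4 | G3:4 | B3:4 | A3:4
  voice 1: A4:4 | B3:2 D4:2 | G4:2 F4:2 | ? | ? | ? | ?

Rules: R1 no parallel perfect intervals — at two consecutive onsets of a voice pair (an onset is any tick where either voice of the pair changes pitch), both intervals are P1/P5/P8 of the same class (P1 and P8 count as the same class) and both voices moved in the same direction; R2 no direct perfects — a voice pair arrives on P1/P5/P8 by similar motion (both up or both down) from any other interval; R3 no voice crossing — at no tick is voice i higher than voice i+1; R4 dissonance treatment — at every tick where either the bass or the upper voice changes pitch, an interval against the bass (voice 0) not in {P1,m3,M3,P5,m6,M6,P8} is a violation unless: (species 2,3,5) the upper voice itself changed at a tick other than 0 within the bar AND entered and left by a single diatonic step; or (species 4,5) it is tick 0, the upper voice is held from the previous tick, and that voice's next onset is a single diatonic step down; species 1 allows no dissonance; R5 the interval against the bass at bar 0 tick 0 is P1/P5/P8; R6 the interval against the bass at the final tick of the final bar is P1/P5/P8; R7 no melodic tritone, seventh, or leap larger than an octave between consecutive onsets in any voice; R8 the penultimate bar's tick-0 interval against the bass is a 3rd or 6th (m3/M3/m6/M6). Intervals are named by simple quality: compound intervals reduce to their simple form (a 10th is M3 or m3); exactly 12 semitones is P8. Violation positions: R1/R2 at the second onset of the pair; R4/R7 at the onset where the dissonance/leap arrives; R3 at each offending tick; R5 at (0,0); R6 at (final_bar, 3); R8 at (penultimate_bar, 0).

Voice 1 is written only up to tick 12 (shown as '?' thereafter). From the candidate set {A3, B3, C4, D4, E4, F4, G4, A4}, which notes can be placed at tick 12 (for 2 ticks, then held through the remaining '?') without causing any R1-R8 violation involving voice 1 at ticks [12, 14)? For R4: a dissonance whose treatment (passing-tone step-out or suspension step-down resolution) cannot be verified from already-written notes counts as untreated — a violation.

{A4, C4, F4}

A3: violates R2
B3: violates R4,R7
C4: legal
D4: violates R4
E4: violates R2
F4: legal
G4: violates R4
A4: legal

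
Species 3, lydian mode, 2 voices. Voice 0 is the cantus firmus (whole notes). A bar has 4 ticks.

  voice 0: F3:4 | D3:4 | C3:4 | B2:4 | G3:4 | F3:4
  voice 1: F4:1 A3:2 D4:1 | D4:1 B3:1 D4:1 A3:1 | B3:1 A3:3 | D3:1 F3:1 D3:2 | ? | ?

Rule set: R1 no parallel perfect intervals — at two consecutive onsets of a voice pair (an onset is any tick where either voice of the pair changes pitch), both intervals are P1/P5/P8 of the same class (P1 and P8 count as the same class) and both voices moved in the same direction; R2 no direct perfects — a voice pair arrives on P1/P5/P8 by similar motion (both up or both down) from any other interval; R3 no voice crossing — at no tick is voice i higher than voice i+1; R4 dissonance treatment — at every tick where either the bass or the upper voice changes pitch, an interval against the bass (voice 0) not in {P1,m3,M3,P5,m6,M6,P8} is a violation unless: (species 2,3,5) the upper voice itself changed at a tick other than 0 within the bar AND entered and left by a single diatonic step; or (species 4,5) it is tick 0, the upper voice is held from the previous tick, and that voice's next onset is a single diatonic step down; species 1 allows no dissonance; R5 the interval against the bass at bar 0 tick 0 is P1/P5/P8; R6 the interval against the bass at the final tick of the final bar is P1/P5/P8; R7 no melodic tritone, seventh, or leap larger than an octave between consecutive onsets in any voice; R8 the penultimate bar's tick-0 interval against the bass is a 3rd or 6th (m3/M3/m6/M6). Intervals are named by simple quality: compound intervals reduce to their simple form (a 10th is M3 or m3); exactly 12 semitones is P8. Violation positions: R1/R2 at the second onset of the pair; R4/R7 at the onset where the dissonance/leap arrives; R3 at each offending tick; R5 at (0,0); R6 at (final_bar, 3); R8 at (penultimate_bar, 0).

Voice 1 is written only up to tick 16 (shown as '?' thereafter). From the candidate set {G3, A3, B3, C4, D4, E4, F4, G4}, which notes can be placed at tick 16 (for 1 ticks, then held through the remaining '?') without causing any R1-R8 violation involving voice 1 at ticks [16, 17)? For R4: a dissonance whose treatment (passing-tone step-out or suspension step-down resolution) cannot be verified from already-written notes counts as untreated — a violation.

{B3}

G3: violates R2,R8
A3: violates R4,R8
B3: legal
C4: violates R4,R7,R8
D4: violates R2,R8
E4: violates R7
F4: violates R4,R7,R8
G4: violates R2,R7,R8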